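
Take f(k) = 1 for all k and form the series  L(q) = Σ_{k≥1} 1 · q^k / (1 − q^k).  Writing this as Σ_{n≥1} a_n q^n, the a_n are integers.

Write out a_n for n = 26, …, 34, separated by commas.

q^26  k|26↦f(k): 26:1 13:1 2:1 1:1  a_26=4
n=27: 1·27 3·9 9·3 27·1  f→[1+1+1+1]=4
[q^28] f(28)=1,f(14)=1,f(7)=1,f(4)=1,f(2)=1,f(1)=1 ⇒ 6
[q^29] f(1)=1,f(29)=1 ⇒ 2
[q^30] f(30)=1,f(15)=1,f(10)=1,f(6)=1,f(5)=1,f(3)=1,f(2)=1,f(1)=1 ⇒ 8
[q^31] f(1)=1,f(31)=1 ⇒ 2
q^32  k|32↦f(k): 32:1 16:1 8:1 4:1 2:1 1:1  a_32=6
[q^33] f(33)=1,f(11)=1,f(3)=1,f(1)=1 ⇒ 4
n=34: 1·34 2·17 17·2 34·1  f→[1+1+1+1]=4

4, 4, 6, 2, 8, 2, 6, 4, 4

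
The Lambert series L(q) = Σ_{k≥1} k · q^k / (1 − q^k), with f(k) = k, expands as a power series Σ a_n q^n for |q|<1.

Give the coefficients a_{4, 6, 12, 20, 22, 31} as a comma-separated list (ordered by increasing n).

7, 12, 28, 42, 36, 32

n=4: 1·4 2·2 4·1  f→[1+2+4]=7
d|6:{1,2,3,6}  Σf=1+2+3+6=12
q^12  k|12↦f(k): 1:1 2:2 3:3 4:4 6:6 12:12  a_12=28
[q^20] f(1)=1,f(2)=2,f(4)=4,f(5)=5,f(10)=10,f(20)=20 ⇒ 42
q^22  k|22↦f(k): 22:22 11:11 2:2 1:1  a_22=36
n=31: 31·1 1·31  f→[31+1]=32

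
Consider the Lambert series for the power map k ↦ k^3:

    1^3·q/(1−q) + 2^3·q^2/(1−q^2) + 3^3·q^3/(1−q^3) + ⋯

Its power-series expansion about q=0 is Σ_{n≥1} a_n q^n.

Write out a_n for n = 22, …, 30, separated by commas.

n=22: 1·22 2·11 11·2 22·1  f→[1+8+1331+10648]=11988
n=23: 23·1 1·23  f→[12167+1]=12168
q^24  k|24↦f(k): 24:13824 12:1728 8:512 6:216 4:64 3:27 2:8 1:1  a_24=16380
n=25: 1·25 5·5 25·1  f→[1+125+15625]=15751
n=26: 1·26 2·13 13·2 26·1  f→[1+8+2197+17576]=19782
q^27  k|27↦f(k): 27:19683 9:729 3:27 1:1  a_27=20440
n=28: 28·1 14·2 7·4 4·7 2·14 1·28  f→[21952+2744+343+64+8+1]=25112
n=29: 1·29 29·1  f→[1+24389]=24390
n=30: 30·1 15·2 10·3 6·5 5·6 3·10 2·15 1·30  f→[27000+3375+1000+216+125+27+8+1]=31752

11988, 12168, 16380, 15751, 19782, 20440, 25112, 24390, 31752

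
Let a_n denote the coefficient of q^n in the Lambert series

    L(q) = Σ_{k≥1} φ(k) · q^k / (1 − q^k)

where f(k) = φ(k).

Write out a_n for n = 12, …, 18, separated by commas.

d|12:{1,2,3,4,6,12}  Σφ=1+1+2+2+2+4=12
n=13: 13·1 1·13  φ→[12+1]=13
n=14: 1·14 2·7 7·2 14·1  φ→[1+1+6+6]=14
q^15  k|15↦φ(k): 15:8 5:4 3:2 1:1  a_15=15
[q^16] φ(16)=8,φ(8)=4,φ(4)=2,φ(2)=1,φ(1)=1 ⇒ 16
n=17: 1·17 17·1  φ→[1+16]=17
[q^18] φ(1)=1,φ(2)=1,φ(3)=2,φ(6)=2,φ(9)=6,φ(18)=6 ⇒ 18

12, 13, 14, 15, 16, 17, 18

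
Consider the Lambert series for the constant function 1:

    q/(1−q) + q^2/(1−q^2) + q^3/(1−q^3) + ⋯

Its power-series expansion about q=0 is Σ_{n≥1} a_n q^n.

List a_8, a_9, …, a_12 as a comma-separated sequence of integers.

4, 3, 4, 2, 6

q^8  k|8↦f(k): 1:1 2:1 4:1 8:1  a_8=4
[q^9] f(9)=1,f(3)=1,f(1)=1 ⇒ 3
q^10  k|10↦f(k): 1:1 2:1 5:1 10:1  a_10=4
d|11:{11,1}  Σf=1+1=2
n=12: 12·1 6·2 4·3 3·4 2·6 1·12  f→[1+1+1+1+1+1]=6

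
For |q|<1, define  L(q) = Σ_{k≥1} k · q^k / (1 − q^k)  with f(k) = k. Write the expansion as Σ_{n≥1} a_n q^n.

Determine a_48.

a_48 = 124

q^48  k|48↦f(k): 1:1 2:2 3:3 4:4 6:6 8:8 12:12 16:16 24:24 48:48  a_48=124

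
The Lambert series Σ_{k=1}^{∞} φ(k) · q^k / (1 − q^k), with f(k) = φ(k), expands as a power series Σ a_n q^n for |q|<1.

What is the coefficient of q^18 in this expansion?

d|18:{18,9,6,3,2,1}  Σφ=6+6+2+2+1+1=18

a_18 = 18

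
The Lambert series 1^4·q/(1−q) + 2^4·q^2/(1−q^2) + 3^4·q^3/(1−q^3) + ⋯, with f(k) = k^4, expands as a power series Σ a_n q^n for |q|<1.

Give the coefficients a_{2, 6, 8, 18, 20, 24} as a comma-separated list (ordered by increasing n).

17, 1394, 4369, 112931, 170898, 358258

d|2:{1,2}  Σf=1+16=17
n=6: 1·6 2·3 3·2 6·1  f→[1+16+81+1296]=1394
q^8  k|8↦f(k): 8:4096 4:256 2:16 1:1  a_8=4369
d|18:{18,9,6,3,2,1}  Σf=104976+6561+1296+81+16+1=112931
q^20  k|20↦f(k): 1:1 2:16 4:256 5:625 10:10000 20:160000  a_20=170898
n=24: 1·24 2·12 3·8 4·6 6·4 8·3 12·2 24·1  f→[1+16+81+256+1296+4096+20736+331776]=358258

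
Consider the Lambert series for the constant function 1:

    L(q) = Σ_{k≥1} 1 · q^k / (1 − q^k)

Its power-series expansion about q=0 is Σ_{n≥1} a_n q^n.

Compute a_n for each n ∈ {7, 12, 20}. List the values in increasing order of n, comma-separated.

q^7  k|7↦f(k): 7:1 1:1  a_7=2
q^12  k|12↦f(k): 1:1 2:1 3:1 4:1 6:1 12:1  a_12=6
q^20  k|20↦f(k): 20:1 10:1 5:1 4:1 2:1 1:1  a_20=6

2, 6, 6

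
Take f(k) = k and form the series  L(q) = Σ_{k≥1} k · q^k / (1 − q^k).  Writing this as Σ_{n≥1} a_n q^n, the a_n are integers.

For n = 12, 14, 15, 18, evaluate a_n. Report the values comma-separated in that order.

n=12: 1·12 2·6 3·4 4·3 6·2 12·1  f→[1+2+3+4+6+12]=28
[q^14] f(14)=14,f(7)=7,f(2)=2,f(1)=1 ⇒ 24
q^15  k|15↦f(k): 1:1 3:3 5:5 15:15  a_15=24
[q^18] f(18)=18,f(9)=9,f(6)=6,f(3)=3,f(2)=2,f(1)=1 ⇒ 39

28, 24, 24, 39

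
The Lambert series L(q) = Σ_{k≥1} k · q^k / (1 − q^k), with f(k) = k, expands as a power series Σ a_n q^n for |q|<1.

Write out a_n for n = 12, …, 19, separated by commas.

28, 14, 24, 24, 31, 18, 39, 20

q^12  k|12↦f(k): 1:1 2:2 3:3 4:4 6:6 12:12  a_12=28
q^13  k|13↦f(k): 13:13 1:1  a_13=14
n=14: 14·1 7·2 2·7 1·14  f→[14+7+2+1]=24
q^15  k|15↦f(k): 15:15 5:5 3:3 1:1  a_15=24
[q^16] f(1)=1,f(2)=2,f(4)=4,f(8)=8,f(16)=16 ⇒ 31
[q^17] f(1)=1,f(17)=17 ⇒ 18
n=18: 1·18 2·9 3·6 6·3 9·2 18·1  f→[1+2+3+6+9+18]=39
[q^19] f(1)=1,f(19)=19 ⇒ 20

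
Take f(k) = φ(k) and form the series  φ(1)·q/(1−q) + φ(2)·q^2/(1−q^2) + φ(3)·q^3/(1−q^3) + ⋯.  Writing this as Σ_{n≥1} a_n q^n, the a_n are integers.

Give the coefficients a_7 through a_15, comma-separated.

q^7  k|7↦φ(k): 7:6 1:1  a_7=7
d|8:{1,2,4,8}  Σφ=1+1+2+4=8
d|9:{1,3,9}  Σφ=1+2+6=9
q^10  k|10↦φ(k): 1:1 2:1 5:4 10:4  a_10=10
[q^11] φ(11)=10,φ(1)=1 ⇒ 11
n=12: 12·1 6·2 4·3 3·4 2·6 1·12  φ→[4+2+2+2+1+1]=12
[q^13] φ(1)=1,φ(13)=12 ⇒ 13
q^14  k|14↦φ(k): 1:1 2:1 7:6 14:6  a_14=14
[q^15] φ(1)=1,φ(3)=2,φ(5)=4,φ(15)=8 ⇒ 15

7, 8, 9, 10, 11, 12, 13, 14, 15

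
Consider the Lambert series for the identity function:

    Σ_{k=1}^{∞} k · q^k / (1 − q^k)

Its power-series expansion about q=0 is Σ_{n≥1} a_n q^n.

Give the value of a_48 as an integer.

q^48  k|48↦f(k): 48:48 24:24 16:16 12:12 8:8 6:6 4:4 3:3 2:2 1:1  a_48=124

a_48 = 124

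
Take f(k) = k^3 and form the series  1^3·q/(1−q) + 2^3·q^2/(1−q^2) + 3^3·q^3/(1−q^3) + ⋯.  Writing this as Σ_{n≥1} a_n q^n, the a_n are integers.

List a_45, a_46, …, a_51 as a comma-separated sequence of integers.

n=45: 45·1 15·3 9·5 5·9 3·15 1·45  f→[91125+3375+729+125+27+1]=95382
[q^46] f(1)=1,f(2)=8,f(23)=12167,f(46)=97336 ⇒ 109512
q^47  k|47↦f(k): 47:103823 1:1  a_47=103824
n=48: 1·48 2·24 3·16 4·12 6·8 8·6 12·4 16·3 24·2 48·1  f→[1+8+27+64+216+512+1728+4096+13824+110592]=131068
[q^49] f(49)=117649,f(7)=343,f(1)=1 ⇒ 117993
q^50  k|50↦f(k): 50:125000 25:15625 10:1000 5:125 2:8 1:1  a_50=141759
d|51:{51,17,3,1}  Σf=132651+4913+27+1=137592

95382, 109512, 103824, 131068, 117993, 141759, 137592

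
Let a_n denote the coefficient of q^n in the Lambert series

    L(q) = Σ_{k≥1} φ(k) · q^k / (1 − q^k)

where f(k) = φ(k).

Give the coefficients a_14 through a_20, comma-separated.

[q^14] φ(14)=6,φ(7)=6,φ(2)=1,φ(1)=1 ⇒ 14
d|15:{15,5,3,1}  Σφ=8+4+2+1=15
[q^16] φ(1)=1,φ(2)=1,φ(4)=2,φ(8)=4,φ(16)=8 ⇒ 16
[q^17] φ(17)=16,φ(1)=1 ⇒ 17
[q^18] φ(1)=1,φ(2)=1,φ(3)=2,φ(6)=2,φ(9)=6,φ(18)=6 ⇒ 18
[q^19] φ(19)=18,φ(1)=1 ⇒ 19
d|20:{1,2,4,5,10,20}  Σφ=1+1+2+4+4+8=20

14, 15, 16, 17, 18, 19, 20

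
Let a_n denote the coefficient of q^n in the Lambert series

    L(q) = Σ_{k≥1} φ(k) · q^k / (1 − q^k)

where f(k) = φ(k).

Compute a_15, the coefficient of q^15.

d|15:{1,3,5,15}  Σφ=1+2+4+8=15

a_15 = 15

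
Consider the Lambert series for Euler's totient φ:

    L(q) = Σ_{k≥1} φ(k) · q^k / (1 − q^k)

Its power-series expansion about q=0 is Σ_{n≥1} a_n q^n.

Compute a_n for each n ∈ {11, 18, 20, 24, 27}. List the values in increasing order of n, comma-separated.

q^11  k|11↦φ(k): 11:10 1:1  a_11=11
n=18: 18·1 9·2 6·3 3·6 2·9 1·18  φ→[6+6+2+2+1+1]=18
n=20: 1·20 2·10 4·5 5·4 10·2 20·1  φ→[1+1+2+4+4+8]=20
[q^24] φ(24)=8,φ(12)=4,φ(8)=4,φ(6)=2,φ(4)=2,φ(3)=2,φ(2)=1,φ(1)=1 ⇒ 24
[q^27] φ(27)=18,φ(9)=6,φ(3)=2,φ(1)=1 ⇒ 27

11, 18, 20, 24, 27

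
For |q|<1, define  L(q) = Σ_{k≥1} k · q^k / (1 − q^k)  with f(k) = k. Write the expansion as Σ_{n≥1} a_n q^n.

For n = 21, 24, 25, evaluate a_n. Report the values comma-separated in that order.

32, 60, 31

[q^21] f(21)=21,f(7)=7,f(3)=3,f(1)=1 ⇒ 32
d|24:{1,2,3,4,6,8,12,24}  Σf=1+2+3+4+6+8+12+24=60
q^25  k|25↦f(k): 25:25 5:5 1:1  a_25=31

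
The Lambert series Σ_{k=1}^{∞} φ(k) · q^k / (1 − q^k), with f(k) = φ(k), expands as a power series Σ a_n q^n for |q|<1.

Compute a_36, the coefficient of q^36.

q^36  k|36↦φ(k): 1:1 2:1 3:2 4:2 6:2 9:6 12:4 18:6 36:12  a_36=36

a_36 = 36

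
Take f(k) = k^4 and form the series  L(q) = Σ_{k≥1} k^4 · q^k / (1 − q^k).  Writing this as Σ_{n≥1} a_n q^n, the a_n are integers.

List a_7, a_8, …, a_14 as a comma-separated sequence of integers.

n=7: 1·7 7·1  f→[1+2401]=2402
q^8  k|8↦f(k): 8:4096 4:256 2:16 1:1  a_8=4369
[q^9] f(9)=6561,f(3)=81,f(1)=1 ⇒ 6643
n=10: 10·1 5·2 2·5 1·10  f→[10000+625+16+1]=10642
q^11  k|11↦f(k): 1:1 11:14641  a_11=14642
q^12  k|12↦f(k): 1:1 2:16 3:81 4:256 6:1296 12:20736  a_12=22386
[q^13] f(1)=1,f(13)=28561 ⇒ 28562
q^14  k|14↦f(k): 1:1 2:16 7:2401 14:38416  a_14=40834

2402, 4369, 6643, 10642, 14642, 22386, 28562, 40834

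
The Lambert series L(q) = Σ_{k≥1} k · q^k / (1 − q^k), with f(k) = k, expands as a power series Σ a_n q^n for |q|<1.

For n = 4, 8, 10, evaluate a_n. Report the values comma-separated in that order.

7, 15, 18

d|4:{4,2,1}  Σf=4+2+1=7
n=8: 8·1 4·2 2·4 1·8  f→[8+4+2+1]=15
d|10:{1,2,5,10}  Σf=1+2+5+10=18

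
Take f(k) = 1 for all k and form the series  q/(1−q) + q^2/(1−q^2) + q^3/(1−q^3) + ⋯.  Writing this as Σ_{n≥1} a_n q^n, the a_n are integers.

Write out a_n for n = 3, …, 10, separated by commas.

2, 3, 2, 4, 2, 4, 3, 4

d|3:{3,1}  Σf=1+1=2
d|4:{1,2,4}  Σf=1+1+1=3
[q^5] f(5)=1,f(1)=1 ⇒ 2
[q^6] f(6)=1,f(3)=1,f(2)=1,f(1)=1 ⇒ 4
[q^7] f(7)=1,f(1)=1 ⇒ 2
d|8:{1,2,4,8}  Σf=1+1+1+1=4
d|9:{9,3,1}  Σf=1+1+1=3
n=10: 1·10 2·5 5·2 10·1  f→[1+1+1+1]=4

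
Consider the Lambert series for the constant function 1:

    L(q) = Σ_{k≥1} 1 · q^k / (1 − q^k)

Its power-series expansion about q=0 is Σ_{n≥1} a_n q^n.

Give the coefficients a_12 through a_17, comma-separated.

q^12  k|12↦f(k): 12:1 6:1 4:1 3:1 2:1 1:1  a_12=6
n=13: 1·13 13·1  f→[1+1]=2
n=14: 14·1 7·2 2·7 1·14  f→[1+1+1+1]=4
[q^15] f(1)=1,f(3)=1,f(5)=1,f(15)=1 ⇒ 4
n=16: 1·16 2·8 4·4 8·2 16·1  f→[1+1+1+1+1]=5
[q^17] f(1)=1,f(17)=1 ⇒ 2

6, 2, 4, 4, 5, 2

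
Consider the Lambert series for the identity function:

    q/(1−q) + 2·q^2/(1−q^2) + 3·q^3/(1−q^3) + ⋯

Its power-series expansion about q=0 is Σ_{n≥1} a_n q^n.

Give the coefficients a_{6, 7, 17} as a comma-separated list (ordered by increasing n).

d|6:{6,3,2,1}  Σf=6+3+2+1=12
d|7:{7,1}  Σf=7+1=8
n=17: 17·1 1·17  f→[17+1]=18

12, 8, 18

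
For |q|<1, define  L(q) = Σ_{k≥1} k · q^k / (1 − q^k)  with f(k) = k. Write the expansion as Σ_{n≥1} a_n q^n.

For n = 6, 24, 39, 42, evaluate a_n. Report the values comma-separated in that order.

12, 60, 56, 96

[q^6] f(1)=1,f(2)=2,f(3)=3,f(6)=6 ⇒ 12
[q^24] f(1)=1,f(2)=2,f(3)=3,f(4)=4,f(6)=6,f(8)=8,f(12)=12,f(24)=24 ⇒ 60
q^39  k|39↦f(k): 39:39 13:13 3:3 1:1  a_39=56
[q^42] f(1)=1,f(2)=2,f(3)=3,f(6)=6,f(7)=7,f(14)=14,f(21)=21,f(42)=42 ⇒ 96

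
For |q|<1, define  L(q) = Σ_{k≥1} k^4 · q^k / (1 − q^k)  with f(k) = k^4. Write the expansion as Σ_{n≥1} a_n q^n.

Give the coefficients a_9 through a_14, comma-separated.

d|9:{9,3,1}  Σf=6561+81+1=6643
[q^10] f(10)=10000,f(5)=625,f(2)=16,f(1)=1 ⇒ 10642
d|11:{1,11}  Σf=1+14641=14642
d|12:{1,2,3,4,6,12}  Σf=1+16+81+256+1296+20736=22386
n=13: 13·1 1·13  f→[28561+1]=28562
q^14  k|14↦f(k): 14:38416 7:2401 2:16 1:1  a_14=40834

6643, 10642, 14642, 22386, 28562, 40834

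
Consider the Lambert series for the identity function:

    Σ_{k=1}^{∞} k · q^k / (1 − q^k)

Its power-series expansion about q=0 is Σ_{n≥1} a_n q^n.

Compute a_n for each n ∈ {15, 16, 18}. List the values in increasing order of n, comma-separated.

[q^15] f(15)=15,f(5)=5,f(3)=3,f(1)=1 ⇒ 24
q^16  k|16↦f(k): 1:1 2:2 4:4 8:8 16:16  a_16=31
n=18: 18·1 9·2 6·3 3·6 2·9 1·18  f→[18+9+6+3+2+1]=39

24, 31, 39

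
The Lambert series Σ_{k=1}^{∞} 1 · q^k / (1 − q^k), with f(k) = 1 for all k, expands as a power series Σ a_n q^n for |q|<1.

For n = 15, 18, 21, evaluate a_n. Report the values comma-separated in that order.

n=15: 1·15 3·5 5·3 15·1  f→[1+1+1+1]=4
q^18  k|18↦f(k): 18:1 9:1 6:1 3:1 2:1 1:1  a_18=6
[q^21] f(21)=1,f(7)=1,f(3)=1,f(1)=1 ⇒ 4

4, 6, 4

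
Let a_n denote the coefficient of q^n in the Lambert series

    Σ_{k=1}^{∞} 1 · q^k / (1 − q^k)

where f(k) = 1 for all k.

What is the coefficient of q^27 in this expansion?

d|27:{1,3,9,27}  Σf=1+1+1+1=4

a_27 = 4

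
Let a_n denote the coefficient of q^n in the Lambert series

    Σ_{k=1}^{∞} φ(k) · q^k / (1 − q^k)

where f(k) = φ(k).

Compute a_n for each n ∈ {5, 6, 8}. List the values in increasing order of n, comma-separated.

[q^5] φ(1)=1,φ(5)=4 ⇒ 5
d|6:{6,3,2,1}  Σφ=2+2+1+1=6
n=8: 8·1 4·2 2·4 1·8  φ→[4+2+1+1]=8

5, 6, 8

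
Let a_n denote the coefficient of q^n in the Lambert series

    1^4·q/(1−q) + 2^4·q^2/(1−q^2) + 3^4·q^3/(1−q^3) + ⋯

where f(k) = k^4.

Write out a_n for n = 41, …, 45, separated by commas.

2825762, 3348388, 3418802, 3997266, 4158518

d|41:{1,41}  Σf=1+2825761=2825762
q^42  k|42↦f(k): 1:1 2:16 3:81 6:1296 7:2401 14:38416 21:194481 42:3111696  a_42=3348388
n=43: 1·43 43·1  f→[1+3418801]=3418802
[q^44] f(1)=1,f(2)=16,f(4)=256,f(11)=14641,f(22)=234256,f(44)=3748096 ⇒ 3997266
n=45: 45·1 15·3 9·5 5·9 3·15 1·45  f→[4100625+50625+6561+625+81+1]=4158518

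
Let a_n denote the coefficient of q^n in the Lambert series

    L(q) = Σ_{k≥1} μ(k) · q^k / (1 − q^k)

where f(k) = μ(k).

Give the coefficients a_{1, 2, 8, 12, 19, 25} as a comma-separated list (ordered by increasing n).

d|1:{1}  Σμ=1=1
q^2  k|2↦μ(k): 2:-1 1:1  a_2=0
d|8:{1,2,4,8}  Σμ=1+(-1)+0+0=0
q^12  k|12↦μ(k): 1:1 2:-1 3:-1 4:0 6:1 12:0  a_12=0
[q^19] μ(19)=-1,μ(1)=1 ⇒ 0
[q^25] μ(25)=0,μ(5)=-1,μ(1)=1 ⇒ 0

1, 0, 0, 0, 0, 0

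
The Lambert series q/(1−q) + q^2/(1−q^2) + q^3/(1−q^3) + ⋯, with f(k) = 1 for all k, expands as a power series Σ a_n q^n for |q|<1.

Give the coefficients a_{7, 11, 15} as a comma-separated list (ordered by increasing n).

2, 2, 4

[q^7] f(1)=1,f(7)=1 ⇒ 2
n=11: 1·11 11·1  f→[1+1]=2
d|15:{15,5,3,1}  Σf=1+1+1+1=4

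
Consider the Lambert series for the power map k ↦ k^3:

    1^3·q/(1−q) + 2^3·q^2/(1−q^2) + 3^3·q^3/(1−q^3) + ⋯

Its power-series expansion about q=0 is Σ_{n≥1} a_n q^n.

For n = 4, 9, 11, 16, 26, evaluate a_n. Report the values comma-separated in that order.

73, 757, 1332, 4681, 19782

q^4  k|4↦f(k): 4:64 2:8 1:1  a_4=73
q^9  k|9↦f(k): 1:1 3:27 9:729  a_9=757
q^11  k|11↦f(k): 11:1331 1:1  a_11=1332
q^16  k|16↦f(k): 1:1 2:8 4:64 8:512 16:4096  a_16=4681
[q^26] f(1)=1,f(2)=8,f(13)=2197,f(26)=17576 ⇒ 19782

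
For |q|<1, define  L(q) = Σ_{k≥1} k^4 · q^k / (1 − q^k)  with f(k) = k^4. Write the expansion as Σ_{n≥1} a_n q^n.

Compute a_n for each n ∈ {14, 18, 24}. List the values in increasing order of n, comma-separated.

40834, 112931, 358258

n=14: 1·14 2·7 7·2 14·1  f→[1+16+2401+38416]=40834
q^18  k|18↦f(k): 1:1 2:16 3:81 6:1296 9:6561 18:104976  a_18=112931
[q^24] f(24)=331776,f(12)=20736,f(8)=4096,f(6)=1296,f(4)=256,f(3)=81,f(2)=16,f(1)=1 ⇒ 358258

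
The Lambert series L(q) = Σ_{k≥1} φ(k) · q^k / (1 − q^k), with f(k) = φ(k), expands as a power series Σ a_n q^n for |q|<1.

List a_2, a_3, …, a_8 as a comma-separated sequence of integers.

n=2: 2·1 1·2  φ→[1+1]=2
n=3: 3·1 1·3  φ→[2+1]=3
n=4: 4·1 2·2 1·4  φ→[2+1+1]=4
q^5  k|5↦φ(k): 5:4 1:1  a_5=5
[q^6] φ(1)=1,φ(2)=1,φ(3)=2,φ(6)=2 ⇒ 6
n=7: 1·7 7·1  φ→[1+6]=7
d|8:{8,4,2,1}  Σφ=4+2+1+1=8

2, 3, 4, 5, 6, 7, 8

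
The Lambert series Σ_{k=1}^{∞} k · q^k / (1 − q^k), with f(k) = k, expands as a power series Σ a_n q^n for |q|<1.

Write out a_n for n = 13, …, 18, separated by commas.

14, 24, 24, 31, 18, 39

n=13: 13·1 1·13  f→[13+1]=14
n=14: 14·1 7·2 2·7 1·14  f→[14+7+2+1]=24
q^15  k|15↦f(k): 1:1 3:3 5:5 15:15  a_15=24
[q^16] f(16)=16,f(8)=8,f(4)=4,f(2)=2,f(1)=1 ⇒ 31
n=17: 1·17 17·1  f→[1+17]=18
q^18  k|18↦f(k): 18:18 9:9 6:6 3:3 2:2 1:1  a_18=39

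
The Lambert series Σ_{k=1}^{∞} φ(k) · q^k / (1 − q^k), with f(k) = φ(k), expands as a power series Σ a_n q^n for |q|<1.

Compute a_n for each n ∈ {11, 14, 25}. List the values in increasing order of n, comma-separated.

d|11:{11,1}  Σφ=10+1=11
d|14:{14,7,2,1}  Σφ=6+6+1+1=14
q^25  k|25↦φ(k): 1:1 5:4 25:20  a_25=25

11, 14, 25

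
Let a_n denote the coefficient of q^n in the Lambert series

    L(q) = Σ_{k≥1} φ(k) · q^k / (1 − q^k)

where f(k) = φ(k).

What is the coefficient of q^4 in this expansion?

[q^4] φ(1)=1,φ(2)=1,φ(4)=2 ⇒ 4

a_4 = 4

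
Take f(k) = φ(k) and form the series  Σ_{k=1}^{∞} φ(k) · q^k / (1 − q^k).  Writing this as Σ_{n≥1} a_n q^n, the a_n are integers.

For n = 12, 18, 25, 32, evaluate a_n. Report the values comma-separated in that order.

q^12  k|12↦φ(k): 1:1 2:1 3:2 4:2 6:2 12:4  a_12=12
q^18  k|18↦φ(k): 18:6 9:6 6:2 3:2 2:1 1:1  a_18=18
[q^25] φ(1)=1,φ(5)=4,φ(25)=20 ⇒ 25
n=32: 32·1 16·2 8·4 4·8 2·16 1·32  φ→[16+8+4+2+1+1]=32

12, 18, 25, 32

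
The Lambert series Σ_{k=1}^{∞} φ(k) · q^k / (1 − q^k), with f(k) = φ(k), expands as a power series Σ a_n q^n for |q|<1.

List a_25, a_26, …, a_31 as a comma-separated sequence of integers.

n=25: 1·25 5·5 25·1  φ→[1+4+20]=25
[q^26] φ(26)=12,φ(13)=12,φ(2)=1,φ(1)=1 ⇒ 26
[q^27] φ(1)=1,φ(3)=2,φ(9)=6,φ(27)=18 ⇒ 27
n=28: 28·1 14·2 7·4 4·7 2·14 1·28  φ→[12+6+6+2+1+1]=28
q^29  k|29↦φ(k): 1:1 29:28  a_29=29
q^30  k|30↦φ(k): 30:8 15:8 10:4 6:2 5:4 3:2 2:1 1:1  a_30=30
n=31: 1·31 31·1  φ→[1+30]=31

25, 26, 27, 28, 29, 30, 31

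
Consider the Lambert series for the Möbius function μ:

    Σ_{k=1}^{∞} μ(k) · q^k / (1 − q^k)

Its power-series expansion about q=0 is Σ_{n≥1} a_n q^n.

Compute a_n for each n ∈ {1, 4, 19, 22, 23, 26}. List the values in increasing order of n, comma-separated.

1, 0, 0, 0, 0, 0

[q^1] μ(1)=1 ⇒ 1
q^4  k|4↦μ(k): 4:0 2:-1 1:1  a_4=0
d|19:{19,1}  Σμ=(-1)+1=0
[q^22] μ(22)=1,μ(11)=-1,μ(2)=-1,μ(1)=1 ⇒ 0
n=23: 23·1 1·23  μ→[(-1)+1]=0
n=26: 26·1 13·2 2·13 1·26  μ→[1+(-1)+(-1)+1]=0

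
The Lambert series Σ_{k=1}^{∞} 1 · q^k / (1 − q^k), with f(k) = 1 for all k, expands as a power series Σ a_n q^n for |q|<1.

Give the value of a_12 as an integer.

n=12: 12·1 6·2 4·3 3·4 2·6 1·12  f→[1+1+1+1+1+1]=6

a_12 = 6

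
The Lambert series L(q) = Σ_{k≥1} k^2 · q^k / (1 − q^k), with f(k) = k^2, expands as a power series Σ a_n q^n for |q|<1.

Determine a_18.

a_18 = 455

d|18:{1,2,3,6,9,18}  Σf=1+4+9+36+81+324=455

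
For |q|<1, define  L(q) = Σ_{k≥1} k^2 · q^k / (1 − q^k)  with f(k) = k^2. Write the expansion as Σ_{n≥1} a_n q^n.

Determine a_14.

d|14:{1,2,7,14}  Σf=1+4+49+196=250

a_14 = 250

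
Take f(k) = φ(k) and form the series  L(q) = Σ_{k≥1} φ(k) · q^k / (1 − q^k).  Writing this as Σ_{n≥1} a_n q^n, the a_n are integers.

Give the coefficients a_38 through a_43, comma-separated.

n=38: 38·1 19·2 2·19 1·38  φ→[18+18+1+1]=38
q^39  k|39↦φ(k): 1:1 3:2 13:12 39:24  a_39=39
q^40  k|40↦φ(k): 1:1 2:1 4:2 5:4 8:4 10:4 20:8 40:16  a_40=40
[q^41] φ(41)=40,φ(1)=1 ⇒ 41
[q^42] φ(1)=1,φ(2)=1,φ(3)=2,φ(6)=2,φ(7)=6,φ(14)=6,φ(21)=12,φ(42)=12 ⇒ 42
n=43: 1·43 43·1  φ→[1+42]=43

38, 39, 40, 41, 42, 43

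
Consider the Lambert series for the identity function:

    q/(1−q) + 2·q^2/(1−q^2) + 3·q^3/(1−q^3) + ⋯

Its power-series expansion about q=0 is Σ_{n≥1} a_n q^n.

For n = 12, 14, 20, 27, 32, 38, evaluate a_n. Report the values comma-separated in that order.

[q^12] f(1)=1,f(2)=2,f(3)=3,f(4)=4,f(6)=6,f(12)=12 ⇒ 28
q^14  k|14↦f(k): 14:14 7:7 2:2 1:1  a_14=24
n=20: 20·1 10·2 5·4 4·5 2·10 1·20  f→[20+10+5+4+2+1]=42
[q^27] f(27)=27,f(9)=9,f(3)=3,f(1)=1 ⇒ 40
[q^32] f(32)=32,f(16)=16,f(8)=8,f(4)=4,f(2)=2,f(1)=1 ⇒ 63
n=38: 1·38 2·19 19·2 38·1  f→[1+2+19+38]=60

28, 24, 42, 40, 63, 60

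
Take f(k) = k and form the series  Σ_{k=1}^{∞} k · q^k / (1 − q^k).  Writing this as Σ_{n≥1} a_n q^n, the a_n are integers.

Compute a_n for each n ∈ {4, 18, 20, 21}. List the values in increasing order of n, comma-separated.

[q^4] f(1)=1,f(2)=2,f(4)=4 ⇒ 7
d|18:{18,9,6,3,2,1}  Σf=18+9+6+3+2+1=39
n=20: 20·1 10·2 5·4 4·5 2·10 1·20  f→[20+10+5+4+2+1]=42
[q^21] f(21)=21,f(7)=7,f(3)=3,f(1)=1 ⇒ 32

7, 39, 42, 32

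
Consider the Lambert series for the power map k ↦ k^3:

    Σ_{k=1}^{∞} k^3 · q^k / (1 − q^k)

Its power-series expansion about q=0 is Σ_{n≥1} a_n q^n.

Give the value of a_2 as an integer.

a_2 = 9

d|2:{1,2}  Σf=1+8=9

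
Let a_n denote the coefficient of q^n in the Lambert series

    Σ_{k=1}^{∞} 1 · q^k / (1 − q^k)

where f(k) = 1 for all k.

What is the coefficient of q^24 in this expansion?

n=24: 1·24 2·12 3·8 4·6 6·4 8·3 12·2 24·1  f→[1+1+1+1+1+1+1+1]=8

a_24 = 8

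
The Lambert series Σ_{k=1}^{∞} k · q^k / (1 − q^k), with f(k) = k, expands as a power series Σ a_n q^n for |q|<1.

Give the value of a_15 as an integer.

a_15 = 24

[q^15] f(1)=1,f(3)=3,f(5)=5,f(15)=15 ⇒ 24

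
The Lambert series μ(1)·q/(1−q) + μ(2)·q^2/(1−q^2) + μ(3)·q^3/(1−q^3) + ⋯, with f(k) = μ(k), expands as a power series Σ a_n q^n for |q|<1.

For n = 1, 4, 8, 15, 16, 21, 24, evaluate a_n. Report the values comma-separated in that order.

d|1:{1}  Σμ=1=1
q^4  k|4↦μ(k): 4:0 2:-1 1:1  a_4=0
q^8  k|8↦μ(k): 1:1 2:-1 4:0 8:0  a_8=0
n=15: 15·1 5·3 3·5 1·15  μ→[1+(-1)+(-1)+1]=0
d|16:{1,2,4,8,16}  Σμ=1+(-1)+0+0+0=0
n=21: 1·21 3·7 7·3 21·1  μ→[1+(-1)+(-1)+1]=0
d|24:{1,2,3,4,6,8,12,24}  Σμ=1+(-1)+(-1)+0+1+0+0+0=0

1, 0, 0, 0, 0, 0, 0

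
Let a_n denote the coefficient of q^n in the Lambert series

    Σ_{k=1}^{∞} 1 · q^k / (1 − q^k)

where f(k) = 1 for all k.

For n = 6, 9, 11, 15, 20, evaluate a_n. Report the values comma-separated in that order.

4, 3, 2, 4, 6

[q^6] f(6)=1,f(3)=1,f(2)=1,f(1)=1 ⇒ 4
q^9  k|9↦f(k): 9:1 3:1 1:1  a_9=3
d|11:{11,1}  Σf=1+1=2
q^15  k|15↦f(k): 1:1 3:1 5:1 15:1  a_15=4
q^20  k|20↦f(k): 1:1 2:1 4:1 5:1 10:1 20:1  a_20=6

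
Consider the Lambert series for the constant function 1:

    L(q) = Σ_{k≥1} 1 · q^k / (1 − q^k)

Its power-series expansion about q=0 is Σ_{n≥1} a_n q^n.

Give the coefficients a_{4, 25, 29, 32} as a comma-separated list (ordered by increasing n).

q^4  k|4↦f(k): 4:1 2:1 1:1  a_4=3
q^25  k|25↦f(k): 1:1 5:1 25:1  a_25=3
q^29  k|29↦f(k): 29:1 1:1  a_29=2
d|32:{1,2,4,8,16,32}  Σf=1+1+1+1+1+1=6

3, 3, 2, 6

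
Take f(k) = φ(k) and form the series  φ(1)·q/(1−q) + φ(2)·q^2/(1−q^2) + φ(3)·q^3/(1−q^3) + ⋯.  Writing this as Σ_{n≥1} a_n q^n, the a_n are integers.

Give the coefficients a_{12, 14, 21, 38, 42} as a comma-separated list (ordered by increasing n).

d|12:{1,2,3,4,6,12}  Σφ=1+1+2+2+2+4=12
q^14  k|14↦φ(k): 1:1 2:1 7:6 14:6  a_14=14
[q^21] φ(21)=12,φ(7)=6,φ(3)=2,φ(1)=1 ⇒ 21
q^38  k|38↦φ(k): 38:18 19:18 2:1 1:1  a_38=38
d|42:{1,2,3,6,7,14,21,42}  Σφ=1+1+2+2+6+6+12+12=42

12, 14, 21, 38, 42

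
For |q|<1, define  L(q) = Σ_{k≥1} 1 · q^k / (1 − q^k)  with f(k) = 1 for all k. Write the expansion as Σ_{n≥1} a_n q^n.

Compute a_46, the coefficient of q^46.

[q^46] f(1)=1,f(2)=1,f(23)=1,f(46)=1 ⇒ 4

a_46 = 4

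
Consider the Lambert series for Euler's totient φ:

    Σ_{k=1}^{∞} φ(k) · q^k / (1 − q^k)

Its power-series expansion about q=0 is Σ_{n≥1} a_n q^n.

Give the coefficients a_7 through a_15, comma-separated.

[q^7] φ(1)=1,φ(7)=6 ⇒ 7
q^8  k|8↦φ(k): 1:1 2:1 4:2 8:4  a_8=8
[q^9] φ(1)=1,φ(3)=2,φ(9)=6 ⇒ 9
q^10  k|10↦φ(k): 10:4 5:4 2:1 1:1  a_10=10
d|11:{11,1}  Σφ=10+1=11
n=12: 12·1 6·2 4·3 3·4 2·6 1·12  φ→[4+2+2+2+1+1]=12
d|13:{1,13}  Σφ=1+12=13
[q^14] φ(14)=6,φ(7)=6,φ(2)=1,φ(1)=1 ⇒ 14
n=15: 1·15 3·5 5·3 15·1  φ→[1+2+4+8]=15

7, 8, 9, 10, 11, 12, 13, 14, 15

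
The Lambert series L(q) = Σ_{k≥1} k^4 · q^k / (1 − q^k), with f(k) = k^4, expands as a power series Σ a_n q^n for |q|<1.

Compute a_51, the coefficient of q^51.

n=51: 51·1 17·3 3·17 1·51  f→[6765201+83521+81+1]=6848804

a_51 = 6848804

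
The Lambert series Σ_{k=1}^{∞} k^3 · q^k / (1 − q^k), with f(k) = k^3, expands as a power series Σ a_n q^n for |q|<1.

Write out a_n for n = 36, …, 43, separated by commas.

n=36: 36·1 18·2 12·3 9·4 6·6 4·9 3·12 2·18 1·36  f→[46656+5832+1728+729+216+64+27+8+1]=55261
[q^37] f(37)=50653,f(1)=1 ⇒ 50654
q^38  k|38↦f(k): 38:54872 19:6859 2:8 1:1  a_38=61740
[q^39] f(1)=1,f(3)=27,f(13)=2197,f(39)=59319 ⇒ 61544
d|40:{40,20,10,8,5,4,2,1}  Σf=64000+8000+1000+512+125+64+8+1=73710
d|41:{1,41}  Σf=1+68921=68922
n=42: 42·1 21·2 14·3 7·6 6·7 3·14 2·21 1·42  f→[74088+9261+2744+343+216+27+8+1]=86688
q^43  k|43↦f(k): 1:1 43:79507  a_43=79508

55261, 50654, 61740, 61544, 73710, 68922, 86688, 79508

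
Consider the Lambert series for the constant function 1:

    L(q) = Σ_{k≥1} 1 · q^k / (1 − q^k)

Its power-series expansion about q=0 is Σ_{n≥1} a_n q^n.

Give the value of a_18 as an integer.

d|18:{1,2,3,6,9,18}  Σf=1+1+1+1+1+1=6

a_18 = 6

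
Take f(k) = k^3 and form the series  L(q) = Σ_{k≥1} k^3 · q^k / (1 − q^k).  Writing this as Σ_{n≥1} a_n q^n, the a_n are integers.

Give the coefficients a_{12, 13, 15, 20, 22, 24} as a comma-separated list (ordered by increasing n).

2044, 2198, 3528, 9198, 11988, 16380

n=12: 12·1 6·2 4·3 3·4 2·6 1·12  f→[1728+216+64+27+8+1]=2044
[q^13] f(13)=2197,f(1)=1 ⇒ 2198
[q^15] f(1)=1,f(3)=27,f(5)=125,f(15)=3375 ⇒ 3528
q^20  k|20↦f(k): 1:1 2:8 4:64 5:125 10:1000 20:8000  a_20=9198
[q^22] f(22)=10648,f(11)=1331,f(2)=8,f(1)=1 ⇒ 11988
[q^24] f(1)=1,f(2)=8,f(3)=27,f(4)=64,f(6)=216,f(8)=512,f(12)=1728,f(24)=13824 ⇒ 16380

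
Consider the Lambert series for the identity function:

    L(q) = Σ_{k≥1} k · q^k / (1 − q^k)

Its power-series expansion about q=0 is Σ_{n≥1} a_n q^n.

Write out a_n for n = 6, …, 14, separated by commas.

12, 8, 15, 13, 18, 12, 28, 14, 24

[q^6] f(6)=6,f(3)=3,f(2)=2,f(1)=1 ⇒ 12
n=7: 1·7 7·1  f→[1+7]=8
d|8:{8,4,2,1}  Σf=8+4+2+1=15
q^9  k|9↦f(k): 1:1 3:3 9:9  a_9=13
q^10  k|10↦f(k): 10:10 5:5 2:2 1:1  a_10=18
n=11: 11·1 1·11  f→[11+1]=12
d|12:{12,6,4,3,2,1}  Σf=12+6+4+3+2+1=28
d|13:{13,1}  Σf=13+1=14
[q^14] f(14)=14,f(7)=7,f(2)=2,f(1)=1 ⇒ 24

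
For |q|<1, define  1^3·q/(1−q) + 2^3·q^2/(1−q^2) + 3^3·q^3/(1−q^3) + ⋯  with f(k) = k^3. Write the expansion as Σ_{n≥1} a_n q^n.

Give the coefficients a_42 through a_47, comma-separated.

86688, 79508, 97236, 95382, 109512, 103824

d|42:{42,21,14,7,6,3,2,1}  Σf=74088+9261+2744+343+216+27+8+1=86688
q^43  k|43↦f(k): 1:1 43:79507  a_43=79508
n=44: 44·1 22·2 11·4 4·11 2·22 1·44  f→[85184+10648+1331+64+8+1]=97236
q^45  k|45↦f(k): 1:1 3:27 5:125 9:729 15:3375 45:91125  a_45=95382
n=46: 1·46 2·23 23·2 46·1  f→[1+8+12167+97336]=109512
q^47  k|47↦f(k): 1:1 47:103823  a_47=103824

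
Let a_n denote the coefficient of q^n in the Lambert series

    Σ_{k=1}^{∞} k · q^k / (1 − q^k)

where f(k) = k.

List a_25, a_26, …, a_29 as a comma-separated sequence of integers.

d|25:{1,5,25}  Σf=1+5+25=31
q^26  k|26↦f(k): 26:26 13:13 2:2 1:1  a_26=42
n=27: 1·27 3·9 9·3 27·1  f→[1+3+9+27]=40
[q^28] f(1)=1,f(2)=2,f(4)=4,f(7)=7,f(14)=14,f(28)=28 ⇒ 56
q^29  k|29↦f(k): 29:29 1:1  a_29=30

31, 42, 40, 56, 30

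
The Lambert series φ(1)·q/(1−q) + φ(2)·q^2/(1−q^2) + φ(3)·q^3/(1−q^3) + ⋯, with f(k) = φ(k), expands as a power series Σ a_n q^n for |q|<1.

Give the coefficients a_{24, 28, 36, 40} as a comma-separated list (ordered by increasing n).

n=24: 24·1 12·2 8·3 6·4 4·6 3·8 2·12 1·24  φ→[8+4+4+2+2+2+1+1]=24
d|28:{28,14,7,4,2,1}  Σφ=12+6+6+2+1+1=28
[q^36] φ(1)=1,φ(2)=1,φ(3)=2,φ(4)=2,φ(6)=2,φ(9)=6,φ(12)=4,φ(18)=6,φ(36)=12 ⇒ 36
q^40  k|40↦φ(k): 40:16 20:8 10:4 8:4 5:4 4:2 2:1 1:1  a_40=40

24, 28, 36, 40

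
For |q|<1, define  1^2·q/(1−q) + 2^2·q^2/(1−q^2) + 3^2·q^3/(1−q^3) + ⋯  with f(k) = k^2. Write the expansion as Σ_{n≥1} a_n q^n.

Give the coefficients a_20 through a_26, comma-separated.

d|20:{20,10,5,4,2,1}  Σf=400+100+25+16+4+1=546
n=21: 21·1 7·3 3·7 1·21  f→[441+49+9+1]=500
d|22:{1,2,11,22}  Σf=1+4+121+484=610
[q^23] f(23)=529,f(1)=1 ⇒ 530
q^24  k|24↦f(k): 1:1 2:4 3:9 4:16 6:36 8:64 12:144 24:576  a_24=850
[q^25] f(25)=625,f(5)=25,f(1)=1 ⇒ 651
n=26: 26·1 13·2 2·13 1·26  f→[676+169+4+1]=850

546, 500, 610, 530, 850, 651, 850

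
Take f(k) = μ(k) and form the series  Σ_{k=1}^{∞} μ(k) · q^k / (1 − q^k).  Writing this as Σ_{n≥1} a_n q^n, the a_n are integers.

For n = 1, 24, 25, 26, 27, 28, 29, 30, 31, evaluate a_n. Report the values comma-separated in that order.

[q^1] μ(1)=1 ⇒ 1
[q^24] μ(24)=0,μ(12)=0,μ(8)=0,μ(6)=1,μ(4)=0,μ(3)=-1,μ(2)=-1,μ(1)=1 ⇒ 0
d|25:{1,5,25}  Σμ=1+(-1)+0=0
[q^26] μ(26)=1,μ(13)=-1,μ(2)=-1,μ(1)=1 ⇒ 0
q^27  k|27↦μ(k): 27:0 9:0 3:-1 1:1  a_27=0
[q^28] μ(28)=0,μ(14)=1,μ(7)=-1,μ(4)=0,μ(2)=-1,μ(1)=1 ⇒ 0
[q^29] μ(29)=-1,μ(1)=1 ⇒ 0
d|30:{1,2,3,5,6,10,15,30}  Σμ=1+(-1)+(-1)+(-1)+1+1+1+(-1)=0
q^31  k|31↦μ(k): 31:-1 1:1  a_31=0

1, 0, 0, 0, 0, 0, 0, 0, 0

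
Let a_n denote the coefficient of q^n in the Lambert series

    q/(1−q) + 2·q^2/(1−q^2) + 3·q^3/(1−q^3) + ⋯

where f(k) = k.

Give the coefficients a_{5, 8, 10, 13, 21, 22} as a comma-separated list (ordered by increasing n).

[q^5] f(1)=1,f(5)=5 ⇒ 6
[q^8] f(8)=8,f(4)=4,f(2)=2,f(1)=1 ⇒ 15
[q^10] f(10)=10,f(5)=5,f(2)=2,f(1)=1 ⇒ 18
q^13  k|13↦f(k): 1:1 13:13  a_13=14
n=21: 21·1 7·3 3·7 1·21  f→[21+7+3+1]=32
d|22:{22,11,2,1}  Σf=22+11+2+1=36

6, 15, 18, 14, 32, 36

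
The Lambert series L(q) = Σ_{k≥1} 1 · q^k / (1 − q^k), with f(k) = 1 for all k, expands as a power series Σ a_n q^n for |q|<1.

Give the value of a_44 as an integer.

d|44:{1,2,4,11,22,44}  Σf=1+1+1+1+1+1=6

a_44 = 6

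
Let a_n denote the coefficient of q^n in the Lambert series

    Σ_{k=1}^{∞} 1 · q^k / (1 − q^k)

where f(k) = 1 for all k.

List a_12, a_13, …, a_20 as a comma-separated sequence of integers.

d|12:{12,6,4,3,2,1}  Σf=1+1+1+1+1+1=6
n=13: 13·1 1·13  f→[1+1]=2
d|14:{1,2,7,14}  Σf=1+1+1+1=4
[q^15] f(1)=1,f(3)=1,f(5)=1,f(15)=1 ⇒ 4
[q^16] f(1)=1,f(2)=1,f(4)=1,f(8)=1,f(16)=1 ⇒ 5
q^17  k|17↦f(k): 1:1 17:1  a_17=2
[q^18] f(1)=1,f(2)=1,f(3)=1,f(6)=1,f(9)=1,f(18)=1 ⇒ 6
q^19  k|19↦f(k): 1:1 19:1  a_19=2
q^20  k|20↦f(k): 1:1 2:1 4:1 5:1 10:1 20:1  a_20=6

6, 2, 4, 4, 5, 2, 6, 2, 6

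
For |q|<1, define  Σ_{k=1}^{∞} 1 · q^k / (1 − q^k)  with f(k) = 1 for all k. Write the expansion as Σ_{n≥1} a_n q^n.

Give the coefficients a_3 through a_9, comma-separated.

n=3: 3·1 1·3  f→[1+1]=2
[q^4] f(4)=1,f(2)=1,f(1)=1 ⇒ 3
q^5  k|5↦f(k): 1:1 5:1  a_5=2
[q^6] f(6)=1,f(3)=1,f(2)=1,f(1)=1 ⇒ 4
n=7: 1·7 7·1  f→[1+1]=2
n=8: 8·1 4·2 2·4 1·8  f→[1+1+1+1]=4
d|9:{1,3,9}  Σf=1+1+1=3

2, 3, 2, 4, 2, 4, 3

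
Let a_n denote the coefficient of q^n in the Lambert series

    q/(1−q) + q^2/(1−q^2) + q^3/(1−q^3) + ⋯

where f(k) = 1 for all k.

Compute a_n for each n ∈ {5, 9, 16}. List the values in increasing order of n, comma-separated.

2, 3, 5

n=5: 1·5 5·1  f→[1+1]=2
d|9:{1,3,9}  Σf=1+1+1=3
q^16  k|16↦f(k): 1:1 2:1 4:1 8:1 16:1  a_16=5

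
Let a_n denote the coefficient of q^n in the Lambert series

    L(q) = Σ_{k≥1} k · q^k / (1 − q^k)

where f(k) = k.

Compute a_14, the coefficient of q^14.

a_14 = 24

[q^14] f(14)=14,f(7)=7,f(2)=2,f(1)=1 ⇒ 24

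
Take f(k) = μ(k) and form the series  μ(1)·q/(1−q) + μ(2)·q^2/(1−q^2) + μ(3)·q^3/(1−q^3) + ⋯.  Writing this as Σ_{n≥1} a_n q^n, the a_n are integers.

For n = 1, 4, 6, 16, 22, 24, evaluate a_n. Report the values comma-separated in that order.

1, 0, 0, 0, 0, 0

n=1: 1·1  μ→[1]=1
d|4:{4,2,1}  Σμ=0+(-1)+1=0
q^6  k|6↦μ(k): 6:1 3:-1 2:-1 1:1  a_6=0
q^16  k|16↦μ(k): 1:1 2:-1 4:0 8:0 16:0  a_16=0
q^22  k|22↦μ(k): 1:1 2:-1 11:-1 22:1  a_22=0
d|24:{1,2,3,4,6,8,12,24}  Σμ=1+(-1)+(-1)+0+1+0+0+0=0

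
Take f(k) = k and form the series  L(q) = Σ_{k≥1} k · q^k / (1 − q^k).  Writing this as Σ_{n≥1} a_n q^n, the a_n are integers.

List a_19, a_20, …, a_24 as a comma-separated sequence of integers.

n=19: 19·1 1·19  f→[19+1]=20
[q^20] f(20)=20,f(10)=10,f(5)=5,f(4)=4,f(2)=2,f(1)=1 ⇒ 42
q^21  k|21↦f(k): 1:1 3:3 7:7 21:21  a_21=32
q^22  k|22↦f(k): 1:1 2:2 11:11 22:22  a_22=36
d|23:{1,23}  Σf=1+23=24
[q^24] f(1)=1,f(2)=2,f(3)=3,f(4)=4,f(6)=6,f(8)=8,f(12)=12,f(24)=24 ⇒ 60

20, 42, 32, 36, 24, 60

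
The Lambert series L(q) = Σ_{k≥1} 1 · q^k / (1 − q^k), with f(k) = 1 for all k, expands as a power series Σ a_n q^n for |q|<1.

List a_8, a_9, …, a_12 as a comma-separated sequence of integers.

d|8:{1,2,4,8}  Σf=1+1+1+1=4
q^9  k|9↦f(k): 9:1 3:1 1:1  a_9=3
q^10  k|10↦f(k): 10:1 5:1 2:1 1:1  a_10=4
d|11:{1,11}  Σf=1+1=2
[q^12] f(12)=1,f(6)=1,f(4)=1,f(3)=1,f(2)=1,f(1)=1 ⇒ 6

4, 3, 4, 2, 6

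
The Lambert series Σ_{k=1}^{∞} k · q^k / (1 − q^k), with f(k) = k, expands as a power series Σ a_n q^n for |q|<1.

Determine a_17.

a_17 = 18

n=17: 17·1 1·17  f→[17+1]=18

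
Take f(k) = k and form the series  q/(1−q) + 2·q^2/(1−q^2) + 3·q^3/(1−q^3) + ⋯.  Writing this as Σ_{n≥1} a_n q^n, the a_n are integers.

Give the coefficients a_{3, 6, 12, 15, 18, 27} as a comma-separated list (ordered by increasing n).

4, 12, 28, 24, 39, 40

d|3:{3,1}  Σf=3+1=4
n=6: 1·6 2·3 3·2 6·1  f→[1+2+3+6]=12
[q^12] f(12)=12,f(6)=6,f(4)=4,f(3)=3,f(2)=2,f(1)=1 ⇒ 28
d|15:{15,5,3,1}  Σf=15+5+3+1=24
n=18: 1·18 2·9 3·6 6·3 9·2 18·1  f→[1+2+3+6+9+18]=39
[q^27] f(1)=1,f(3)=3,f(9)=9,f(27)=27 ⇒ 40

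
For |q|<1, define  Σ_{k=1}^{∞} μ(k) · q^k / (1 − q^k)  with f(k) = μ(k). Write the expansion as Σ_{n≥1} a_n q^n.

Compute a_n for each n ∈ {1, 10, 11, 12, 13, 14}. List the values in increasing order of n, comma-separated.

q^1  k|1↦μ(k): 1:1  a_1=1
q^10  k|10↦μ(k): 10:1 5:-1 2:-1 1:1  a_10=0
[q^11] μ(1)=1,μ(11)=-1 ⇒ 0
q^12  k|12↦μ(k): 12:0 6:1 4:0 3:-1 2:-1 1:1  a_12=0
d|13:{1,13}  Σμ=1+(-1)=0
n=14: 1·14 2·7 7·2 14·1  μ→[1+(-1)+(-1)+1]=0

1, 0, 0, 0, 0, 0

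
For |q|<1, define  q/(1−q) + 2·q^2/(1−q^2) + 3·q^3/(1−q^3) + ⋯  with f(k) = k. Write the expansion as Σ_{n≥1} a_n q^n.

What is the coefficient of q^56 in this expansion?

n=56: 56·1 28·2 14·4 8·7 7·8 4·14 2·28 1·56  f→[56+28+14+8+7+4+2+1]=120

a_56 = 120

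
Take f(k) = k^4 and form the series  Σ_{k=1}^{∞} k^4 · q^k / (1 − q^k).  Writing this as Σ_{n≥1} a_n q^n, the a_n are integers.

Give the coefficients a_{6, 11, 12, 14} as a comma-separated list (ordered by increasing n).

1394, 14642, 22386, 40834

[q^6] f(1)=1,f(2)=16,f(3)=81,f(6)=1296 ⇒ 1394
d|11:{11,1}  Σf=14641+1=14642
q^12  k|12↦f(k): 12:20736 6:1296 4:256 3:81 2:16 1:1  a_12=22386
[q^14] f(1)=1,f(2)=16,f(7)=2401,f(14)=38416 ⇒ 40834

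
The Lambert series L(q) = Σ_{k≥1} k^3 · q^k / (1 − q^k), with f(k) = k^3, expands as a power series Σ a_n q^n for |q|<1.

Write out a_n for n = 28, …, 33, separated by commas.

q^28  k|28↦f(k): 1:1 2:8 4:64 7:343 14:2744 28:21952  a_28=25112
n=29: 1·29 29·1  f→[1+24389]=24390
[q^30] f(1)=1,f(2)=8,f(3)=27,f(5)=125,f(6)=216,f(10)=1000,f(15)=3375,f(30)=27000 ⇒ 31752
q^31  k|31↦f(k): 1:1 31:29791  a_31=29792
q^32  k|32↦f(k): 32:32768 16:4096 8:512 4:64 2:8 1:1  a_32=37449
n=33: 1·33 3·11 11·3 33·1  f→[1+27+1331+35937]=37296

25112, 24390, 31752, 29792, 37449, 37296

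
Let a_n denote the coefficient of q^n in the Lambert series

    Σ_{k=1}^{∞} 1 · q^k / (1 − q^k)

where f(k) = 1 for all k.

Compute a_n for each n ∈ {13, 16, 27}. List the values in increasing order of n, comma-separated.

2, 5, 4

[q^13] f(1)=1,f(13)=1 ⇒ 2
q^16  k|16↦f(k): 16:1 8:1 4:1 2:1 1:1  a_16=5
q^27  k|27↦f(k): 1:1 3:1 9:1 27:1  a_27=4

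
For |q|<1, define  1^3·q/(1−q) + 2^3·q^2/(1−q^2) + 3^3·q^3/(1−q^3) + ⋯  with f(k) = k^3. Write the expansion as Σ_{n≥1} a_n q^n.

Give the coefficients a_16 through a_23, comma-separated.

[q^16] f(16)=4096,f(8)=512,f(4)=64,f(2)=8,f(1)=1 ⇒ 4681
d|17:{1,17}  Σf=1+4913=4914
d|18:{18,9,6,3,2,1}  Σf=5832+729+216+27+8+1=6813
n=19: 19·1 1·19  f→[6859+1]=6860
[q^20] f(20)=8000,f(10)=1000,f(5)=125,f(4)=64,f(2)=8,f(1)=1 ⇒ 9198
q^21  k|21↦f(k): 1:1 3:27 7:343 21:9261  a_21=9632
q^22  k|22↦f(k): 1:1 2:8 11:1331 22:10648  a_22=11988
d|23:{23,1}  Σf=12167+1=12168

4681, 4914, 6813, 6860, 9198, 9632, 11988, 12168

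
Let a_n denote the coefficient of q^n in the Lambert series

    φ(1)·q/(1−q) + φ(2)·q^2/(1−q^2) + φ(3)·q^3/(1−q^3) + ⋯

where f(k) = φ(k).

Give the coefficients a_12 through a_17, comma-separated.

q^12  k|12↦φ(k): 1:1 2:1 3:2 4:2 6:2 12:4  a_12=12
d|13:{13,1}  Σφ=12+1=13
q^14  k|14↦φ(k): 14:6 7:6 2:1 1:1  a_14=14
d|15:{15,5,3,1}  Σφ=8+4+2+1=15
n=16: 1·16 2·8 4·4 8·2 16·1  φ→[1+1+2+4+8]=16
q^17  k|17↦φ(k): 1:1 17:16  a_17=17

12, 13, 14, 15, 16, 17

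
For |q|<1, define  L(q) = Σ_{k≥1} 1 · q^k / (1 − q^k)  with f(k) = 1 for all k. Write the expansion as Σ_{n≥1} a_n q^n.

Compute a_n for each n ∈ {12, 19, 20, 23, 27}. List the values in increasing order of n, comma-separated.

6, 2, 6, 2, 4

[q^12] f(12)=1,f(6)=1,f(4)=1,f(3)=1,f(2)=1,f(1)=1 ⇒ 6
q^19  k|19↦f(k): 19:1 1:1  a_19=2
n=20: 1·20 2·10 4·5 5·4 10·2 20·1  f→[1+1+1+1+1+1]=6
[q^23] f(23)=1,f(1)=1 ⇒ 2
[q^27] f(1)=1,f(3)=1,f(9)=1,f(27)=1 ⇒ 4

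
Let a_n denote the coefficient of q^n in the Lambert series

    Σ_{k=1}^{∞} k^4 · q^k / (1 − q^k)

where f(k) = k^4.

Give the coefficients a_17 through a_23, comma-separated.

83522, 112931, 130322, 170898, 196964, 248914, 279842

n=17: 1·17 17·1  f→[1+83521]=83522
n=18: 18·1 9·2 6·3 3·6 2·9 1·18  f→[104976+6561+1296+81+16+1]=112931
[q^19] f(1)=1,f(19)=130321 ⇒ 130322
[q^20] f(1)=1,f(2)=16,f(4)=256,f(5)=625,f(10)=10000,f(20)=160000 ⇒ 170898
q^21  k|21↦f(k): 21:194481 7:2401 3:81 1:1  a_21=196964
[q^22] f(1)=1,f(2)=16,f(11)=14641,f(22)=234256 ⇒ 248914
d|23:{1,23}  Σf=1+279841=279842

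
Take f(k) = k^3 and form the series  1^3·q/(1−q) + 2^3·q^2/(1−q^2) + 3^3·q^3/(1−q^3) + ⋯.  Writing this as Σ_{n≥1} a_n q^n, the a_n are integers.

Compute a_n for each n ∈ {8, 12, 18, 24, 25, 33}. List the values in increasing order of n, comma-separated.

n=8: 8·1 4·2 2·4 1·8  f→[512+64+8+1]=585
q^12  k|12↦f(k): 12:1728 6:216 4:64 3:27 2:8 1:1  a_12=2044
[q^18] f(1)=1,f(2)=8,f(3)=27,f(6)=216,f(9)=729,f(18)=5832 ⇒ 6813
q^24  k|24↦f(k): 1:1 2:8 3:27 4:64 6:216 8:512 12:1728 24:13824  a_24=16380
q^25  k|25↦f(k): 1:1 5:125 25:15625  a_25=15751
q^33  k|33↦f(k): 33:35937 11:1331 3:27 1:1  a_33=37296

585, 2044, 6813, 16380, 15751, 37296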